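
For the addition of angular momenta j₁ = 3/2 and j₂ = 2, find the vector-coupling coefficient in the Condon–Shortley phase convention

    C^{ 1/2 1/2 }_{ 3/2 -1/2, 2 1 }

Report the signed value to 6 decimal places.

+0.547723  (= +√(3/10))

√[2·3!0!1!/5! · 1!2!3!1!1!0!] = √(6/5)
  +(−1)^2/∏(2,1,0,1,0,0)! = 1/2  (running 1/2)
⟨..|..⟩ = √(6/5)·(1/2) = +0.547723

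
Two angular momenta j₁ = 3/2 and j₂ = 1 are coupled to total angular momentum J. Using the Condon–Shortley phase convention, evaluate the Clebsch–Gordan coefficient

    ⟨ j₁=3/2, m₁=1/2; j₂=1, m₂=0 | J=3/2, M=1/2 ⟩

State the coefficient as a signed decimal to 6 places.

+0.258199

triangle: 1!×2!×1!/5! = 2/120
(j±m)!: 2!×1!×1!×1!×2!×1! = 4
prefactor² = (2J+1)×Δ×N² = 4/15
  k=0: +1/(0!×1!×1!×1!×1!×0!) = 1
  k=1: −1/(1!×0!×0!×0!×2!×1!) = -1/2
Σ = 1/2  ⇒  CG² = 4/15×1/2² = 1/15
CG = +√(1/15) = +0.258199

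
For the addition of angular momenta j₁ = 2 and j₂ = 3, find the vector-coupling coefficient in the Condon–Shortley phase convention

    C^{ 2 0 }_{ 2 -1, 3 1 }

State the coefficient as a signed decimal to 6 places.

+√(1/7) ≈ +0.377964

j₁+j₂−J=3  J+j₁−j₂=1  J−j₁+j₂=3  j₁+j₂+J+1=8
(j₁±m₁, j₂±m₂, J±M) = (1,3,4,2,2,2)
P² = 36/7
sum k=2..3:
  [2] +1/4 = 1/4
  [3] −1/12 = -1/12
S = 1/6
C² = P²·S² = 1/7 ; C = +0.377964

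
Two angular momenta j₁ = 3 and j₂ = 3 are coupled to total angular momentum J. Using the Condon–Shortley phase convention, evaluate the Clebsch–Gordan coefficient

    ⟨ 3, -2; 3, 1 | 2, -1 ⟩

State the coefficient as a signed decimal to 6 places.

triangle: 4!*2!*2!/9! = 96/362880
(j±m)!: 1!*5!*4!*2!*1!*3! = 34560
prefactor² = (2J+1)*Δ*N² = 320/7
  k=3: −1/(3!*1!*2!*1!*0!*1!) = -1/12
  k=4: +1/(4!*0!*1!*0!*1!*2!) = 1/48
Σ = -1/16  ⇒  CG² = 320/7*(-1/16)² = 5/28
CG = −√(5/28) = -0.422577

-0.422577  (= −√(5/28))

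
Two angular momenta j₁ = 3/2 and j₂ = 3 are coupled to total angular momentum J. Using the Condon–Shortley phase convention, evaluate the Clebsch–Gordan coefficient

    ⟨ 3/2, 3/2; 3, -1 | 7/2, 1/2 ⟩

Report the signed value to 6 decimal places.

+√(8/21) = +0.617213

√[8·1!2!5!/9! · 3!0!2!4!4!3!] = √(1536/7)
  +(−1)^0/∏(0,1,0,2,2,3)! = 1/24  (running 1/24)
⟨..|..⟩ = √(1536/7)·(1/24) = +0.617213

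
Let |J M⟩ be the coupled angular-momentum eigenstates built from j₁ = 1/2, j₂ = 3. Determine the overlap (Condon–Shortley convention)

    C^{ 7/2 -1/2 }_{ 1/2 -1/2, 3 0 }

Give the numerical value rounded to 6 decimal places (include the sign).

triangle: 0!·1!·6!/8! = 720/40320
(j±m)!: 0!·1!·3!·3!·3!·4! = 5184
prefactor² = (2J+1)·Δ·N² = 5184/7
  k=0: +1/(0!·0!·1!·3!·0!·3!) = 1/36
Σ = 1/36  ⇒  CG² = 5184/7·1/36² = 4/7
CG = +√(4/7) = +0.755929

+√(4/7) ≈ +0.755929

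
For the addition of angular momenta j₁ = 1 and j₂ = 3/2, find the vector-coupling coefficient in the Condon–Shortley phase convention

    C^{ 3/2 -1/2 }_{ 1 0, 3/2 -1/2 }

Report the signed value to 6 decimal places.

j₁+j₂−J=1  J+j₁−j₂=1  J−j₁+j₂=2  j₁+j₂+J+1=5
(j₁±m₁, j₂±m₂, J±M) = (1,1,1,2,1,2)
P² = 4/15
sum k=0..1:
  [0] +1/1 = 1
  [1] −1/2 = -1/2
S = 1/2
C² = P²·S² = 1/15 ; C = +0.258199

+√(1/15) ≈ +0.258199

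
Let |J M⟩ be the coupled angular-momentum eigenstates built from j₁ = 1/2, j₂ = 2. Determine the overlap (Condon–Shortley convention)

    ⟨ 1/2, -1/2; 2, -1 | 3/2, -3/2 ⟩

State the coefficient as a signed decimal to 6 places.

−√(1/5) = -0.447214

j₁+j₂−J=1  J+j₁−j₂=0  J−j₁+j₂=3  j₁+j₂+J+1=5
(j₁±m₁, j₂±m₂, J±M) = (0,1,1,3,0,3)
P² = 36/5
sum k=1..1:
  [1] −1/6 = -1/6
S = -1/6
C² = P²·S² = 1/5 ; C = -0.447214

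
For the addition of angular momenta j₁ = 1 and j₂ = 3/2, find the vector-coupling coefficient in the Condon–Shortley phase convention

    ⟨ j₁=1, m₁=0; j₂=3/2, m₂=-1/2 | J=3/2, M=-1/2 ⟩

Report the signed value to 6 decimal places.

triangle: 1!×1!×2!/5! = 2/120
(j±m)!: 1!×1!×1!×2!×1!×2! = 4
prefactor² = (2J+1)×Δ×N² = 4/15
  k=0: +1/(0!×1!×1!×1!×0!×1!) = 1
  k=1: −1/(1!×0!×0!×0!×1!×2!) = -1/2
Σ = 1/2  ⇒  CG² = 4/15×1/2² = 1/15
CG = +√(1/15) = +0.258199

+√(1/15) ≈ +0.258199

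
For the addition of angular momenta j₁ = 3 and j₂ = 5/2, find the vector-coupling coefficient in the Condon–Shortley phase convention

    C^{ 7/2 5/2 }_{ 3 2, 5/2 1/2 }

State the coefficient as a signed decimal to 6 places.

j₁+j₂−J=2  J+j₁−j₂=4  J−j₁+j₂=3  j₁+j₂+J+1=10
(j₁±m₁, j₂±m₂, J±M) = (5,1,3,2,6,1)
P² = 4608/7
sum k=0..1:
  [0] +1/72 = 1/72
  [1] −1/48 = -1/48
S = -1/144
C² = P²·S² = 2/63 ; C = -0.178174

-0.178174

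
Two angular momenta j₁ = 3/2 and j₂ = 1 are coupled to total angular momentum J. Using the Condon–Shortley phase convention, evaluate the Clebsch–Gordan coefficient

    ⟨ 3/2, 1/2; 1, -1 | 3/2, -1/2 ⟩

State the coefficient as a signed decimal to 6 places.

√[4·1!2!1!/5! · 2!1!0!2!1!2!] = √(8/15)
  +(−1)^0/∏(0,1,1,0,1,1)! = 1  (running 1)
⟨..|..⟩ = √(8/15)·(1) = +0.730297

+√(8/15) = +0.730297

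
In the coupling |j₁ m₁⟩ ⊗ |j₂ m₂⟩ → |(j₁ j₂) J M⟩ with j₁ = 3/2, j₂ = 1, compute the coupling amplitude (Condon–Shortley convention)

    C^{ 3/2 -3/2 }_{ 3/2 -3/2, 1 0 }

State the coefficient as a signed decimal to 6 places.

−√(3/5) ≈ -0.774597

√[4·1!2!1!/5! · 0!3!1!1!0!3!] = √(12/5)
  +(−1)^1/∏(1,0,2,0,0,1)! = -1/2  (running -1/2)
⟨..|..⟩ = √(12/5)·(-1/2) = -0.774597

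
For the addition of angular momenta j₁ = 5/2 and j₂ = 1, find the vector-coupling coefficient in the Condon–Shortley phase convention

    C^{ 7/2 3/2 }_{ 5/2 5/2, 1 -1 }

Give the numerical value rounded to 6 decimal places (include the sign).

√[8·0!5!2!/8! · 5!0!0!2!5!2!] = √(19200/7)
  +(−1)^0/∏(0,0,0,0,5,2)! = 1/240  (running 1/240)
⟨..|..⟩ = √(19200/7)·(1/240) = +0.218218

+0.218218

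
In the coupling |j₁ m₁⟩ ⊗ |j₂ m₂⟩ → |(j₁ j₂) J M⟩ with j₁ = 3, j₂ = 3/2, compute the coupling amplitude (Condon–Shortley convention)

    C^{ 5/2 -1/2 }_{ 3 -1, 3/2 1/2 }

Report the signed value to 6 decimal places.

√[6·2!4!1!/8! · 2!4!2!1!2!3!] = √(288/35)
  +(−1)^1/∏(1,1,3,1,1,0)! = -1/6  (running -1/6)
  +(−1)^2/∏(2,0,2,0,2,1)! = 1/8  (running -1/24)
⟨..|..⟩ = √(288/35)·(-1/24) = -0.119523

-0.119523  (= −√(1/70))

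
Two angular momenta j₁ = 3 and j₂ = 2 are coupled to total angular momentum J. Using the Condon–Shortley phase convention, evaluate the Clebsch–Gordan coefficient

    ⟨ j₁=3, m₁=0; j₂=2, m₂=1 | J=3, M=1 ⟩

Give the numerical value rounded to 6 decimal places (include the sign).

−√(1/30) ≈ -0.182574

j₁+j₂−J=2  J+j₁−j₂=4  J−j₁+j₂=2  j₁+j₂+J+1=9
(j₁±m₁, j₂±m₂, J±M) = (3,3,3,1,4,2)
P² = 96/5
sum k=1..2:
  [1] −1/8 = -1/8
  [2] +1/12 = 1/12
S = -1/24
C² = P²·S² = 1/30 ; C = -0.182574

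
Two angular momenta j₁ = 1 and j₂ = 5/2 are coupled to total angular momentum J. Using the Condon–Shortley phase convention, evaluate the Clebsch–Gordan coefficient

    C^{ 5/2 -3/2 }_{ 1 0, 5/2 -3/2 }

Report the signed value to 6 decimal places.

+0.507093

j₁+j₂−J=1  J+j₁−j₂=1  J−j₁+j₂=4  j₁+j₂+J+1=7
(j₁±m₁, j₂±m₂, J±M) = (1,1,1,4,1,4)
P² = 576/35
sum k=0..1:
  [0] +1/6 = 1/6
  [1] −1/24 = -1/24
S = 1/8
C² = P²·S² = 9/35 ; C = +0.507093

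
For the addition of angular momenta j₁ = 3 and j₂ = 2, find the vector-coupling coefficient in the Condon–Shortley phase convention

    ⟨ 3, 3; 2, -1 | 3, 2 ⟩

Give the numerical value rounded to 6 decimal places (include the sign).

triangle: 2!*4!*2!/9! = 96/362880
(j±m)!: 6!*0!*1!*3!*5!*1! = 518400
prefactor² = (2J+1)*Δ*N² = 960
  k=0: +1/(0!*2!*0!*1!*4!*1!) = 1/48
Σ = 1/48  ⇒  CG² = 960*1/48² = 5/12
CG = +√(5/12) = +0.645497

+0.645497  (= +√(5/12))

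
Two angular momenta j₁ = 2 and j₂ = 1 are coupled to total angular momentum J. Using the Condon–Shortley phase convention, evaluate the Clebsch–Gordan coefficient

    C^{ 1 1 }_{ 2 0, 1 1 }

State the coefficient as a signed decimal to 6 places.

+√(1/10) = +0.316228

j₁+j₂−J=2  J+j₁−j₂=2  J−j₁+j₂=0  j₁+j₂+J+1=5
(j₁±m₁, j₂±m₂, J±M) = (2,2,2,0,2,0)
P² = 8/5
sum k=2..2:
  [2] +1/4 = 1/4
S = 1/4
C² = P²·S² = 1/10 ; C = +0.316228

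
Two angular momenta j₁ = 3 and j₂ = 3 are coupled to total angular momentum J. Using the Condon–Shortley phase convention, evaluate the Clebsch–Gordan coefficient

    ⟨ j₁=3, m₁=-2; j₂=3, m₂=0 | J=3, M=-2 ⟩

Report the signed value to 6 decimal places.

j₁+j₂−J=3  J+j₁−j₂=3  J−j₁+j₂=3  j₁+j₂+J+1=10
(j₁±m₁, j₂±m₂, J±M) = (1,5,3,3,1,5)
P² = 216
sum k=2..3:
  [2] +1/24 = 1/24
  [3] −1/72 = -1/72
S = 1/36
C² = P²·S² = 1/6 ; C = +0.408248

+0.408248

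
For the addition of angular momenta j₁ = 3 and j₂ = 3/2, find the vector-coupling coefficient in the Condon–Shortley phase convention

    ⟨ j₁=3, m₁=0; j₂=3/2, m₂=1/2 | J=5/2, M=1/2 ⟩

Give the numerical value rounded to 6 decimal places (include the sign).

-0.414039  (= −√(6/35))

j₁+j₂−J=2  J+j₁−j₂=4  J−j₁+j₂=1  j₁+j₂+J+1=8
(j₁±m₁, j₂±m₂, J±M) = (3,3,2,1,3,2)
P² = 216/35
sum k=1..2:
  [1] −1/4 = -1/4
  [2] +1/12 = 1/12
S = -1/6
C² = P²·S² = 6/35 ; C = -0.414039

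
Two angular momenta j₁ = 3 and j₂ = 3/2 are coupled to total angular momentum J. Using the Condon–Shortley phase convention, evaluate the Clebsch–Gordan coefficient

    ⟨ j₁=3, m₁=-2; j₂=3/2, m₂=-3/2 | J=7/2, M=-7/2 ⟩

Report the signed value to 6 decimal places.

triangle: 1!·5!·2!/9! = 240/362880
(j±m)!: 1!·5!·0!·3!·0!·7! = 3628800
prefactor² = (2J+1)·Δ·N² = 19200
  k=0: +1/(0!·1!·5!·0!·0!·2!) = 1/240
Σ = 1/240  ⇒  CG² = 19200·1/240² = 1/3
CG = +√(1/3) = +0.577350

+√(1/3) = +0.577350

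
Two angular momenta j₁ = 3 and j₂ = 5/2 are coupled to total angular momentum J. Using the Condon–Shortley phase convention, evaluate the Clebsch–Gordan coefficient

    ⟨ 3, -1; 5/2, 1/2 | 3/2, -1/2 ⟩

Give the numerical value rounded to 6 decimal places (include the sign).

−√(1/105) = -0.097590

j₁+j₂−J=4  J+j₁−j₂=2  J−j₁+j₂=1  j₁+j₂+J+1=8
(j₁±m₁, j₂±m₂, J±M) = (2,4,3,2,1,2)
P² = 192/35
sum k=2..3:
  [2] +1/8 = 1/8
  [3] −1/6 = -1/6
S = -1/24
C² = P²·S² = 1/105 ; C = -0.097590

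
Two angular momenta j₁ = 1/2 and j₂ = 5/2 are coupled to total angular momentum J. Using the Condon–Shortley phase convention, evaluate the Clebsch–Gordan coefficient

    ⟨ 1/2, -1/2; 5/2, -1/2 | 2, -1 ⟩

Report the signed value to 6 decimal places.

√[5·1!0!4!/6! · 0!1!2!3!1!3!] = √(12)
  +(−1)^1/∏(1,0,0,1,0,3)! = -1/6  (running -1/6)
⟨..|..⟩ = √(12)·(-1/6) = -0.577350

-0.577350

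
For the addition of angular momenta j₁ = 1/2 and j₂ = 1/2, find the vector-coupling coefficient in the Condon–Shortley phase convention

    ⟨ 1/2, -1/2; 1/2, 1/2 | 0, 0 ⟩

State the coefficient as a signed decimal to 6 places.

−√(1/2) ≈ -0.707107

√[1·1!0!0!/2! · 0!1!1!0!0!0!] = √(1/2)
  +(−1)^1/∏(1,0,0,0,0,0)! = -1  (running -1)
⟨..|..⟩ = √(1/2)·(-1) = -0.707107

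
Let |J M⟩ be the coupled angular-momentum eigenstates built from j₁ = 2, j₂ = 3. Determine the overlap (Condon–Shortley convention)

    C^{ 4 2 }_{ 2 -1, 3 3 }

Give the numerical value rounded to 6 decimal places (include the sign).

-0.439155

√[9·1!3!5!/10! · 1!3!6!0!6!2!] = √(77760/7)
  +(−1)^1/∏(1,0,2,5,1,0)! = -1/240  (running -1/240)
⟨..|..⟩ = √(77760/7)·(-1/240) = -0.439155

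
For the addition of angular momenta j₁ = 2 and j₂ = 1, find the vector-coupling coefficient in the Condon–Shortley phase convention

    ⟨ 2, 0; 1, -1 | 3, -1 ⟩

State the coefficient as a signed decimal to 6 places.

j₁+j₂−J=0  J+j₁−j₂=4  J−j₁+j₂=2  j₁+j₂+J+1=7
(j₁±m₁, j₂±m₂, J±M) = (2,2,0,2,2,4)
P² = 128/5
sum k=0..0:
  [0] +1/8 = 1/8
S = 1/8
C² = P²·S² = 2/5 ; C = +0.632456

+√(2/5) = +0.632456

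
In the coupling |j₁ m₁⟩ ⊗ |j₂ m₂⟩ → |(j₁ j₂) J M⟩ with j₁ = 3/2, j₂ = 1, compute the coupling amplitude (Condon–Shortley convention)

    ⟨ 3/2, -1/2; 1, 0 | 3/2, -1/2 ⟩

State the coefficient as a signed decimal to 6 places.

triangle: 1!·2!·1!/5! = 2/120
(j±m)!: 1!·2!·1!·1!·1!·2! = 4
prefactor² = (2J+1)·Δ·N² = 4/15
  k=0: +1/(0!·1!·2!·1!·0!·0!) = 1/2
  k=1: −1/(1!·0!·1!·0!·1!·1!) = -1
Σ = -1/2  ⇒  CG² = 4/15·(-1/2)² = 1/15
CG = −√(1/15) = -0.258199

-0.258199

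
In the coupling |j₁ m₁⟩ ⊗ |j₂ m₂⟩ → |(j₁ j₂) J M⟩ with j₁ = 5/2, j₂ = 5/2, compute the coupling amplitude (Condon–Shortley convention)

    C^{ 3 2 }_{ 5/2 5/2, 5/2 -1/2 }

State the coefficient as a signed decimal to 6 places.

+0.645497

√[7·2!3!3!/9! · 5!0!2!3!5!1!] = √(240)
  +(−1)^0/∏(0,2,0,2,3,1)! = 1/24  (running 1/24)
⟨..|..⟩ = √(240)·(1/24) = +0.645497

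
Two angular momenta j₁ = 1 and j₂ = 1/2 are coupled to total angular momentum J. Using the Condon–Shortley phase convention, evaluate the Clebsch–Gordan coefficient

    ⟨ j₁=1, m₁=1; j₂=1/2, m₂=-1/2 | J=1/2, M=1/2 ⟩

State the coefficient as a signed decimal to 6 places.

j₁+j₂−J=1  J+j₁−j₂=1  J−j₁+j₂=0  j₁+j₂+J+1=3
(j₁±m₁, j₂±m₂, J±M) = (2,0,0,1,1,0)
P² = 2/3
sum k=0..0:
  [0] +1/1 = 1
S = 1
C² = P²·S² = 2/3 ; C = +0.816497

+√(2/3) ≈ +0.816497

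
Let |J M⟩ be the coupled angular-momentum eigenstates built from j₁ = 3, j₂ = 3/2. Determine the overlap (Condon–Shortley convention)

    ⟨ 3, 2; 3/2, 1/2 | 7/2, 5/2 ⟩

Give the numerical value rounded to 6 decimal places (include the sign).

j₁+j₂−J=1  J+j₁−j₂=5  J−j₁+j₂=2  j₁+j₂+J+1=9
(j₁±m₁, j₂±m₂, J±M) = (5,1,2,1,6,1)
P² = 6400/7
sum k=0..1:
  [0] +1/48 = 1/48
  [1] −1/120 = -1/120
S = 1/80
C² = P²·S² = 1/7 ; C = +0.377964

+√(1/7) = +0.377964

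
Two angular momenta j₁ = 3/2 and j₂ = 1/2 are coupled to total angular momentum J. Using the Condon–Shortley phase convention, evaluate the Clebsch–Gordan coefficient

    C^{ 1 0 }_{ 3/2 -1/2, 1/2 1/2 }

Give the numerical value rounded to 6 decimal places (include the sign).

−√(1/2) = -0.707107

triangle: 1!·2!·0!/4! = 2/24
(j±m)!: 1!·2!·1!·0!·1!·1! = 2
prefactor² = (2J+1)·Δ·N² = 1/2
  k=1: −1/(1!·0!·1!·0!·1!·0!) = -1
Σ = -1  ⇒  CG² = 1/2·(-1)² = 1/2
CG = −√(1/2) = -0.707107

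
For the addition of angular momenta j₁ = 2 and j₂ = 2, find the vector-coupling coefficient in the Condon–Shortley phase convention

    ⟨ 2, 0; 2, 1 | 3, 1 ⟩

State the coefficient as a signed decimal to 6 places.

−√(1/5) ≈ -0.447214

j₁+j₂−J=1  J+j₁−j₂=3  J−j₁+j₂=3  j₁+j₂+J+1=8
(j₁±m₁, j₂±m₂, J±M) = (2,2,3,1,4,2)
P² = 36/5
sum k=0..1:
  [0] +1/12 = 1/12
  [1] −1/4 = -1/4
S = -1/6
C² = P²·S² = 1/5 ; C = -0.447214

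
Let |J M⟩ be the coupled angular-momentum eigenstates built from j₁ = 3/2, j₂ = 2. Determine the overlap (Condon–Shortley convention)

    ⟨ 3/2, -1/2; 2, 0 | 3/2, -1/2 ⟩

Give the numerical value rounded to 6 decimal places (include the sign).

-0.447214  (= −√(1/5))

j₁+j₂−J=2  J+j₁−j₂=1  J−j₁+j₂=2  j₁+j₂+J+1=6
(j₁±m₁, j₂±m₂, J±M) = (1,2,2,2,1,2)
P² = 16/45
sum k=1..2:
  [1] −1/1 = -1
  [2] +1/4 = 1/4
S = -3/4
C² = P²·S² = 1/5 ; C = -0.447214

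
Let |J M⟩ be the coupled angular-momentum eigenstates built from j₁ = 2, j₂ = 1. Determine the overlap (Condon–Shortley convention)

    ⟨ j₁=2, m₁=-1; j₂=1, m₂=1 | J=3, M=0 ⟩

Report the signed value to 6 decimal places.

triangle: 0!·4!·2!/7! = 48/5040
(j±m)!: 1!·3!·2!·0!·3!·3! = 432
prefactor² = (2J+1)·Δ·N² = 144/5
  k=0: +1/(0!·0!·3!·2!·1!·0!) = 1/12
Σ = 1/12  ⇒  CG² = 144/5·1/12² = 1/5
CG = +√(1/5) = +0.447214

+0.447214  (= +√(1/5))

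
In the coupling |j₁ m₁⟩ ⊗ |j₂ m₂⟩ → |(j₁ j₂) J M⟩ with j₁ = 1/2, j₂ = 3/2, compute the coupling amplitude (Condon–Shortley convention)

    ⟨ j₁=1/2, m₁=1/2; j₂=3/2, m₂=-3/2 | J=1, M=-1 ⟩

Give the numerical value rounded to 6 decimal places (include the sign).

+0.866025  (= +√(3/4))

√[3·1!0!2!/4! · 1!0!0!3!0!2!] = √(3)
  +(−1)^0/∏(0,1,0,0,0,2)! = 1/2  (running 1/2)
⟨..|..⟩ = √(3)·(1/2) = +0.866025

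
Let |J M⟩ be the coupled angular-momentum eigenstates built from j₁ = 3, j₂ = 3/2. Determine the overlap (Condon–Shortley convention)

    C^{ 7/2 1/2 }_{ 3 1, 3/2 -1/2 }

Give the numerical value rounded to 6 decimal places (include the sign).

j₁+j₂−J=1  J+j₁−j₂=5  J−j₁+j₂=2  j₁+j₂+J+1=9
(j₁±m₁, j₂±m₂, J±M) = (4,2,1,2,4,3)
P² = 512/7
sum k=0..1:
  [0] +1/12 = 1/12
  [1] −1/48 = -1/48
S = 1/16
C² = P²·S² = 2/7 ; C = +0.534522

+√(2/7) = +0.534522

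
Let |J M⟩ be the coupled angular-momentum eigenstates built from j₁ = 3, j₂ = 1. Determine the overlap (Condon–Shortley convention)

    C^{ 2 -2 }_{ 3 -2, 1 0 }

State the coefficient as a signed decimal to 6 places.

-0.487950  (= −√(5/21))

j₁+j₂−J=2  J+j₁−j₂=4  J−j₁+j₂=0  j₁+j₂+J+1=7
(j₁±m₁, j₂±m₂, J±M) = (1,5,1,1,0,4)
P² = 960/7
sum k=1..1:
  [1] −1/24 = -1/24
S = -1/24
C² = P²·S² = 5/21 ; C = -0.487950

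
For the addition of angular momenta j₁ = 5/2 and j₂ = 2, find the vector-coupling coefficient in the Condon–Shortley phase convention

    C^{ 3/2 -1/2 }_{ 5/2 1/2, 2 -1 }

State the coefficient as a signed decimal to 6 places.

−√(5/21) ≈ -0.487950

triangle: 3!*2!*1!/7! = 12/5040
(j±m)!: 3!*2!*1!*3!*1!*2! = 144
prefactor² = (2J+1)*Δ*N² = 48/35
  k=0: +1/(0!*3!*2!*1!*0!*0!) = 1/12
  k=1: −1/(1!*2!*1!*0!*1!*1!) = -1/2
Σ = -5/12  ⇒  CG² = 48/35*(-5/12)² = 5/21
CG = −√(5/21) = -0.487950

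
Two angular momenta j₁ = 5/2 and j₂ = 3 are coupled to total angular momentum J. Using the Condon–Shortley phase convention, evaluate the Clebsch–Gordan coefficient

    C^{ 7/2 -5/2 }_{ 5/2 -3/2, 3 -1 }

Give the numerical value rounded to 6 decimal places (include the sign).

triangle: 2!·3!·4!/10! = 288/3628800
(j±m)!: 1!·4!·2!·4!·1!·6! = 829440
prefactor² = (2J+1)·Δ·N² = 18432/35
  k=1: −1/(1!·1!·3!·1!·0!·3!) = -1/36
  k=2: +1/(2!·0!·2!·0!·1!·4!) = 1/96
Σ = -5/288  ⇒  CG² = 18432/35·(-5/288)² = 10/63
CG = −√(10/63) = -0.398410

-0.398410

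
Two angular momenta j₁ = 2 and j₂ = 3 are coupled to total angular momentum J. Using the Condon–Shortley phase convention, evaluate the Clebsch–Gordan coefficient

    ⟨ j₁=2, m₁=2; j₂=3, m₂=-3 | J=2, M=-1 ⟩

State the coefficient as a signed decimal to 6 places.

+0.597614  (= +√(5/14))

triangle: 3!*1!*3!/8! = 36/40320
(j±m)!: 4!*0!*0!*6!*1!*3! = 103680
prefactor² = (2J+1)*Δ*N² = 3240/7
  k=0: +1/(0!*3!*0!*0!*1!*3!) = 1/36
Σ = 1/36  ⇒  CG² = 3240/7*1/36² = 5/14
CG = +√(5/14) = +0.597614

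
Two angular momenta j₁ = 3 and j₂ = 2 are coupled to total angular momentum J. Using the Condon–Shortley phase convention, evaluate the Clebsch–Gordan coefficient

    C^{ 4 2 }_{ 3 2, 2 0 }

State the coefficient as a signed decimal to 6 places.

+0.585540  (= +√(12/35))

triangle: 1!*5!*3!/10! = 720/3628800
(j±m)!: 5!*1!*2!*2!*6!*2! = 691200
prefactor² = (2J+1)*Δ*N² = 8640/7
  k=0: +1/(0!*1!*1!*2!*4!*1!) = 1/48
  k=1: −1/(1!*0!*0!*1!*5!*2!) = -1/240
Σ = 1/60  ⇒  CG² = 8640/7*1/60² = 12/35
CG = +√(12/35) = +0.585540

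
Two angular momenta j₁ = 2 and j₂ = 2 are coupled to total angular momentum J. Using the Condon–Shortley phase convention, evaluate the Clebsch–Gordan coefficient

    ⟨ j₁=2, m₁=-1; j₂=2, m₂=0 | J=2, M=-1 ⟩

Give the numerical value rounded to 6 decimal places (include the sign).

j₁+j₂−J=2  J+j₁−j₂=2  J−j₁+j₂=2  j₁+j₂+J+1=7
(j₁±m₁, j₂±m₂, J±M) = (1,3,2,2,1,3)
P² = 8/7
sum k=1..2:
  [1] −1/2 = -1/2
  [2] +1/4 = 1/4
S = -1/4
C² = P²·S² = 1/14 ; C = -0.267261

−√(1/14) ≈ -0.267261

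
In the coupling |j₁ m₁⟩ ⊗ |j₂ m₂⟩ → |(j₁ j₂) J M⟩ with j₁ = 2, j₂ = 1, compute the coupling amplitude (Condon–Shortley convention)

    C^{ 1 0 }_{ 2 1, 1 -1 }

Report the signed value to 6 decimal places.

√[3·2!2!0!/5! · 3!1!0!2!1!1!] = √(6/5)
  +(−1)^0/∏(0,2,1,0,1,0)! = 1/2  (running 1/2)
⟨..|..⟩ = √(6/5)·(1/2) = +0.547723

+√(3/10) = +0.547723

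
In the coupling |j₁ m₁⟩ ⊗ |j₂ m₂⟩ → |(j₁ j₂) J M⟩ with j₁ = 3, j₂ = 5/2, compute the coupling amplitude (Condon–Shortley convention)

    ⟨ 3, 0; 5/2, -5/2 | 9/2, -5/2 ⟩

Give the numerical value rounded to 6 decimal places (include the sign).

+√(25/66) ≈ +0.615457

j₁+j₂−J=1  J+j₁−j₂=5  J−j₁+j₂=4  j₁+j₂+J+1=11
(j₁±m₁, j₂±m₂, J±M) = (3,3,0,5,2,7)
P² = 345600/11
sum k=0..0:
  [0] +1/288 = 1/288
S = 1/288
C² = P²·S² = 25/66 ; C = +0.615457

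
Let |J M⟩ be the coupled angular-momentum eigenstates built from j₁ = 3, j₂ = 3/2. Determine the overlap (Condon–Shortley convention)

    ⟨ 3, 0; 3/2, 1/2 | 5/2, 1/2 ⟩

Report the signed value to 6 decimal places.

j₁+j₂−J=2  J+j₁−j₂=4  J−j₁+j₂=1  j₁+j₂+J+1=8
(j₁±m₁, j₂±m₂, J±M) = (3,3,2,1,3,2)
P² = 216/35
sum k=1..2:
  [1] −1/4 = -1/4
  [2] +1/12 = 1/12
S = -1/6
C² = P²·S² = 6/35 ; C = -0.414039

−√(6/35) = -0.414039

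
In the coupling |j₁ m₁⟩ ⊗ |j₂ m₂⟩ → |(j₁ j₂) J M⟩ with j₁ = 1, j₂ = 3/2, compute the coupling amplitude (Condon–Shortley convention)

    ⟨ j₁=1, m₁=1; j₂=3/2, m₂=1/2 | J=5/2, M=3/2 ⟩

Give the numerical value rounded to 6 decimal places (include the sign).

j₁+j₂−J=0  J+j₁−j₂=2  J−j₁+j₂=3  j₁+j₂+J+1=6
(j₁±m₁, j₂±m₂, J±M) = (2,0,2,1,4,1)
P² = 48/5
sum k=0..0:
  [0] +1/4 = 1/4
S = 1/4
C² = P²·S² = 3/5 ; C = +0.774597

+0.774597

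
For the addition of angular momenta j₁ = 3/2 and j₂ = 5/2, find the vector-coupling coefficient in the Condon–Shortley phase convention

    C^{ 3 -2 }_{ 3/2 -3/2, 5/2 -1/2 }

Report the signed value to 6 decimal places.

−√(1/2) = -0.707107

j₁+j₂−J=1  J+j₁−j₂=2  J−j₁+j₂=4  j₁+j₂+J+1=8
(j₁±m₁, j₂±m₂, J±M) = (0,3,2,3,1,5)
P² = 72
sum k=1..1:
  [1] −1/12 = -1/12
S = -1/12
C² = P²·S² = 1/2 ; C = -0.707107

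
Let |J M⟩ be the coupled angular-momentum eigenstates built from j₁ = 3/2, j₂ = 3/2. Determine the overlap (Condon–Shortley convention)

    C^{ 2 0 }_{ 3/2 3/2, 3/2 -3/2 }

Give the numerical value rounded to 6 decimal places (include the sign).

triangle: 1!×2!×2!/6! = 4/720
(j±m)!: 3!×0!×0!×3!×2!×2! = 144
prefactor² = (2J+1)×Δ×N² = 4
  k=0: +1/(0!×1!×0!×0!×2!×2!) = 1/4
Σ = 1/4  ⇒  CG² = 4×1/4² = 1/4
CG = +√(1/4) = +0.500000

+0.500000  (= +√(1/4))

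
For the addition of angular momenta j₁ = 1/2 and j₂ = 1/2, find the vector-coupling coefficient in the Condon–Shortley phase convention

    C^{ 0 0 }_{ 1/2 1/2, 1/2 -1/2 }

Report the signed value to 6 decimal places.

triangle: 1!·0!·0!/2! = 1/2
(j±m)!: 1!·0!·0!·1!·0!·0! = 1
prefactor² = (2J+1)·Δ·N² = 1/2
  k=0: +1/(0!·1!·0!·0!·0!·0!) = 1
Σ = 1  ⇒  CG² = 1/2·1² = 1/2
CG = +√(1/2) = +0.707107

+0.707107  (= +√(1/2))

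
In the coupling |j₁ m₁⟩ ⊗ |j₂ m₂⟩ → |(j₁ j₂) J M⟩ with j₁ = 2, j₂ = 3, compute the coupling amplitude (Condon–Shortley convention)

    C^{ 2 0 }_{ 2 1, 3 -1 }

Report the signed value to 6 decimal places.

−√(1/7) = -0.377964

j₁+j₂−J=3  J+j₁−j₂=1  J−j₁+j₂=3  j₁+j₂+J+1=8
(j₁±m₁, j₂±m₂, J±M) = (3,1,2,4,2,2)
P² = 36/7
sum k=0..1:
  [0] +1/12 = 1/12
  [1] −1/4 = -1/4
S = -1/6
C² = P²·S² = 1/7 ; C = -0.377964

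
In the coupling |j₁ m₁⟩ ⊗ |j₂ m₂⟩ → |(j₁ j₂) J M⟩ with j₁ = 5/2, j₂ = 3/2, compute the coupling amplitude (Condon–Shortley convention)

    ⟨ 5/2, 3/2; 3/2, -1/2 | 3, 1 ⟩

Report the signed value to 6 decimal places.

j₁+j₂−J=1  J+j₁−j₂=4  J−j₁+j₂=2  j₁+j₂+J+1=8
(j₁±m₁, j₂±m₂, J±M) = (4,1,1,2,4,2)
P² = 96/5
sum k=0..1:
  [0] +1/6 = 1/6
  [1] −1/48 = -1/48
S = 7/48
C² = P²·S² = 49/120 ; C = +0.639010

+0.639010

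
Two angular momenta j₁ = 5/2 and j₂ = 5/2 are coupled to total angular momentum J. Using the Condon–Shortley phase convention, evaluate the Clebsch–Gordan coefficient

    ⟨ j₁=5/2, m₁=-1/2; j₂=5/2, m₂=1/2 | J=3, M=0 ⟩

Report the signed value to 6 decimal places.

j₁+j₂−J=2  J+j₁−j₂=3  J−j₁+j₂=3  j₁+j₂+J+1=9
(j₁±m₁, j₂±m₂, J±M) = (2,3,3,2,3,3)
P² = 36/5
sum k=0..2:
  [0] +1/72 = 1/72
  [1] −1/4 = -1/4
  [2] +1/8 = 1/8
S = -1/9
C² = P²·S² = 4/45 ; C = -0.298142

-0.298142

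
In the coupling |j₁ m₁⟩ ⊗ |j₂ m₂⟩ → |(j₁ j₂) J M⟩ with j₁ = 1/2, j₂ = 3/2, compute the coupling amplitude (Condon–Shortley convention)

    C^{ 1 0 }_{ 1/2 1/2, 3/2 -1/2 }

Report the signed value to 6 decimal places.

+√(1/2) = +0.707107

triangle: 1!*0!*2!/4! = 2/24
(j±m)!: 1!*0!*1!*2!*1!*1! = 2
prefactor² = (2J+1)*Δ*N² = 1/2
  k=0: +1/(0!*1!*0!*1!*0!*1!) = 1
Σ = 1  ⇒  CG² = 1/2*1² = 1/2
CG = +√(1/2) = +0.707107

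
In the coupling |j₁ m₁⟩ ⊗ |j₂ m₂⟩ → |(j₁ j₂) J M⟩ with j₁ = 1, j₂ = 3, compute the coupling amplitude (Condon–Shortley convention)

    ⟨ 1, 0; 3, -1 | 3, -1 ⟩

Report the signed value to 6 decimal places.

triangle: 1!*1!*5!/8! = 120/40320
(j±m)!: 1!*1!*2!*4!*2!*4! = 2304
prefactor² = (2J+1)*Δ*N² = 48
  k=0: +1/(0!*1!*1!*2!*0!*3!) = 1/12
  k=1: −1/(1!*0!*0!*1!*1!*4!) = -1/24
Σ = 1/24  ⇒  CG² = 48*1/24² = 1/12
CG = +√(1/12) = +0.288675

+√(1/12) ≈ +0.288675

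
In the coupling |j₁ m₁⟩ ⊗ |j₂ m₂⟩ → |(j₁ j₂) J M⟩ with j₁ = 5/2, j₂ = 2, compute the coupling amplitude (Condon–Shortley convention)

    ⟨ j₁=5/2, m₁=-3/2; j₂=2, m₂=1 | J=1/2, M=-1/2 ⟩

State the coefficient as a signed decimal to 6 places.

-0.516398

j₁+j₂−J=4  J+j₁−j₂=1  J−j₁+j₂=0  j₁+j₂+J+1=6
(j₁±m₁, j₂±m₂, J±M) = (1,4,3,1,0,1)
P² = 48/5
sum k=3..3:
  [3] −1/6 = -1/6
S = -1/6
C² = P²·S² = 4/15 ; C = -0.516398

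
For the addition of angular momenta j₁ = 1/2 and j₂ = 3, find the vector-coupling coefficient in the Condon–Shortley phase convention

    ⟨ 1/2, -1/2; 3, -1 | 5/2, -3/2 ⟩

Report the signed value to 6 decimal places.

-0.534522

triangle: 1!×0!×5!/7! = 120/5040
(j±m)!: 0!×1!×2!×4!×1!×4! = 1152
prefactor² = (2J+1)×Δ×N² = 1152/7
  k=1: −1/(1!×0!×0!×1!×0!×4!) = -1/24
Σ = -1/24  ⇒  CG² = 1152/7×(-1/24)² = 2/7
CG = −√(2/7) = -0.534522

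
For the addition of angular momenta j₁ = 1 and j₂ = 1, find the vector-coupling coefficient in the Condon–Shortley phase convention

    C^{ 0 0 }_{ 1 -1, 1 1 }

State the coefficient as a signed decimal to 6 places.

+√(1/3) = +0.577350

triangle: 2!×0!×0!/3! = 2/6
(j±m)!: 0!×2!×2!×0!×0!×0! = 4
prefactor² = (2J+1)×Δ×N² = 4/3
  k=2: +1/(2!×0!×0!×0!×0!×0!) = 1/2
Σ = 1/2  ⇒  CG² = 4/3×1/2² = 1/3
CG = +√(1/3) = +0.577350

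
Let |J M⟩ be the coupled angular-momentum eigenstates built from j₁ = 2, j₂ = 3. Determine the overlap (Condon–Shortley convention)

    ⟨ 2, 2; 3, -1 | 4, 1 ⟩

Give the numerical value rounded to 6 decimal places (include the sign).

+√(2/7) = +0.534522

triangle: 1!*3!*5!/10! = 720/3628800
(j±m)!: 4!*0!*2!*4!*5!*3! = 829440
prefactor² = (2J+1)*Δ*N² = 10368/7
  k=0: +1/(0!*1!*0!*2!*3!*3!) = 1/72
Σ = 1/72  ⇒  CG² = 10368/7*1/72² = 2/7
CG = +√(2/7) = +0.534522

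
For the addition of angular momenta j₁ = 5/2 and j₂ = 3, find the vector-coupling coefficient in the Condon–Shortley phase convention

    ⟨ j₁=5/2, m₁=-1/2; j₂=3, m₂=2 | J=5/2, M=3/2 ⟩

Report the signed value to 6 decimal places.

j₁+j₂−J=3  J+j₁−j₂=2  J−j₁+j₂=3  j₁+j₂+J+1=9
(j₁±m₁, j₂±m₂, J±M) = (2,3,5,1,4,1)
P² = 288/7
sum k=2..3:
  [2] +1/12 = 1/12
  [3] −1/24 = -1/24
S = 1/24
C² = P²·S² = 1/14 ; C = +0.267261

+0.267261  (= +√(1/14))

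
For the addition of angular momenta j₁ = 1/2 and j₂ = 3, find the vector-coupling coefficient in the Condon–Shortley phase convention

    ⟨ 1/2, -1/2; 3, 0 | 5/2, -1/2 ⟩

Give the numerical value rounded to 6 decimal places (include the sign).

j₁+j₂−J=1  J+j₁−j₂=0  J−j₁+j₂=5  j₁+j₂+J+1=7
(j₁±m₁, j₂±m₂, J±M) = (0,1,3,3,2,3)
P² = 432/7
sum k=1..1:
  [1] −1/12 = -1/12
S = -1/12
C² = P²·S² = 3/7 ; C = -0.654654

−√(3/7) = -0.654654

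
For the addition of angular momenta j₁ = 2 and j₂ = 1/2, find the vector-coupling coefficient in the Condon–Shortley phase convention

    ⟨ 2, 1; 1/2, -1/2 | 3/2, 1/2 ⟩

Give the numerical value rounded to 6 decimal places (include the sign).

triangle: 1!×3!×0!/5! = 6/120
(j±m)!: 3!×1!×0!×1!×2!×1! = 12
prefactor² = (2J+1)×Δ×N² = 12/5
  k=0: +1/(0!×1!×1!×0!×2!×0!) = 1/2
Σ = 1/2  ⇒  CG² = 12/5×1/2² = 3/5
CG = +√(3/5) = +0.774597

+0.774597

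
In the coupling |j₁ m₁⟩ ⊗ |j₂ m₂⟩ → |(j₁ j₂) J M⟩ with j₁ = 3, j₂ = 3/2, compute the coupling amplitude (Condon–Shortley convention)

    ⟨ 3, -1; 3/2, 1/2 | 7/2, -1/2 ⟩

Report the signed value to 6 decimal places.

-0.534522

√[8·1!5!2!/9! · 2!4!2!1!3!4!] = √(512/7)
  +(−1)^0/∏(0,1,4,2,1,0)! = 1/48  (running 1/48)
  +(−1)^1/∏(1,0,3,1,2,1)! = -1/12  (running -1/16)
⟨..|..⟩ = √(512/7)·(-1/16) = -0.534522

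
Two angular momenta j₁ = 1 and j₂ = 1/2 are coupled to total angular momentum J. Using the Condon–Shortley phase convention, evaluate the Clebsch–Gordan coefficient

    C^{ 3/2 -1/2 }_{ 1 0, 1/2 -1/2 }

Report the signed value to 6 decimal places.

+√(2/3) = +0.816497

j₁+j₂−J=0  J+j₁−j₂=2  J−j₁+j₂=1  j₁+j₂+J+1=4
(j₁±m₁, j₂±m₂, J±M) = (1,1,0,1,1,2)
P² = 2/3
sum k=0..0:
  [0] +1/1 = 1
S = 1
C² = P²·S² = 2/3 ; C = +0.816497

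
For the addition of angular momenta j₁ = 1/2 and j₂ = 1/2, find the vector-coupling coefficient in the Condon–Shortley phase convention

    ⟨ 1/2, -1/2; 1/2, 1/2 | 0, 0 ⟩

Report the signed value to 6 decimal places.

−√(1/2) ≈ -0.707107

√[1·1!0!0!/2! · 0!1!1!0!0!0!] = √(1/2)
  +(−1)^1/∏(1,0,0,0,0,0)! = -1  (running -1)
⟨..|..⟩ = √(1/2)·(-1) = -0.707107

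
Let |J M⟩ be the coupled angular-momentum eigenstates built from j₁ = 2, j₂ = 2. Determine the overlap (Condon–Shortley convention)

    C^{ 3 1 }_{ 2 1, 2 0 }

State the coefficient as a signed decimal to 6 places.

+0.447214  (= +√(1/5))

triangle: 1!×3!×3!/8! = 36/40320
(j±m)!: 3!×1!×2!×2!×4!×2! = 1152
prefactor² = (2J+1)×Δ×N² = 36/5
  k=0: +1/(0!×1!×1!×2!×2!×1!) = 1/4
  k=1: −1/(1!×0!×0!×1!×3!×2!) = -1/12
Σ = 1/6  ⇒  CG² = 36/5×1/6² = 1/5
CG = +√(1/5) = +0.447214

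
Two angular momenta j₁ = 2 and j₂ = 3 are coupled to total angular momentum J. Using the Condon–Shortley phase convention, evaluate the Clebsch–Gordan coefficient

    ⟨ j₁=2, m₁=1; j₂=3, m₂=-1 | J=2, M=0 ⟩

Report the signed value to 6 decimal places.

j₁+j₂−J=3  J+j₁−j₂=1  J−j₁+j₂=3  j₁+j₂+J+1=8
(j₁±m₁, j₂±m₂, J±M) = (3,1,2,4,2,2)
P² = 36/7
sum k=0..1:
  [0] +1/12 = 1/12
  [1] −1/4 = -1/4
S = -1/6
C² = P²·S² = 1/7 ; C = -0.377964

−√(1/7) ≈ -0.377964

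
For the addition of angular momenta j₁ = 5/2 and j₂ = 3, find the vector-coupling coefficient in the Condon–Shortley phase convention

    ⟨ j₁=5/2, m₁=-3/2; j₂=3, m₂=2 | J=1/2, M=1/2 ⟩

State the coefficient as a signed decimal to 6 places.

+0.487950  (= +√(5/21))

√[2·5!0!1!/7! · 1!4!5!1!1!0!] = √(960/7)
  +(−1)^4/∏(4,1,0,1,0,0)! = 1/24  (running 1/24)
⟨..|..⟩ = √(960/7)·(1/24) = +0.487950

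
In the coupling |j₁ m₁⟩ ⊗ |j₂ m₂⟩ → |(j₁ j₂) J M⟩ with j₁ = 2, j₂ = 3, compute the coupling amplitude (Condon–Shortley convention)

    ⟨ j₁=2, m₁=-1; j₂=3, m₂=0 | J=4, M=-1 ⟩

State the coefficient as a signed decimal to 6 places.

-0.462910  (= −√(3/14))

√[9·1!3!5!/10! · 1!3!3!3!3!5!] = √(1944/7)
  +(−1)^0/∏(0,1,3,3,0,2)! = 1/72  (running 1/72)
  +(−1)^1/∏(1,0,2,2,1,3)! = -1/24  (running -1/36)
⟨..|..⟩ = √(1944/7)·(-1/36) = -0.462910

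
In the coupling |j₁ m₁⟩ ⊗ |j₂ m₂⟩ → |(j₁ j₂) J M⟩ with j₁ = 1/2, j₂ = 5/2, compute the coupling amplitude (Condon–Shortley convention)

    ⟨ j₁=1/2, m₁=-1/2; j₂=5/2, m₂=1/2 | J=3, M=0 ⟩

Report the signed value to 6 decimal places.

j₁+j₂−J=0  J+j₁−j₂=1  J−j₁+j₂=5  j₁+j₂+J+1=7
(j₁±m₁, j₂±m₂, J±M) = (0,1,3,2,3,3)
P² = 72
sum k=0..0:
  [0] +1/12 = 1/12
S = 1/12
C² = P²·S² = 1/2 ; C = +0.707107

+√(1/2) = +0.707107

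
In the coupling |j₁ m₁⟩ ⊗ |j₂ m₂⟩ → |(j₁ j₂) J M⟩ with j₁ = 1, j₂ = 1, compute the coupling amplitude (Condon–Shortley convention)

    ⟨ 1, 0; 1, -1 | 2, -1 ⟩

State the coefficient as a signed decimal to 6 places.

+0.707107

j₁+j₂−J=0  J+j₁−j₂=2  J−j₁+j₂=2  j₁+j₂+J+1=5
(j₁±m₁, j₂±m₂, J±M) = (1,1,0,2,1,3)
P² = 2
sum k=0..0:
  [0] +1/2 = 1/2
S = 1/2
C² = P²·S² = 1/2 ; C = +0.707107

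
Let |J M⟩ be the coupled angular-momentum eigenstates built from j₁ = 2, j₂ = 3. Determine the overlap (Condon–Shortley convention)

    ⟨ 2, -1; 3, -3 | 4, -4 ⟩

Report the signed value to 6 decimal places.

+0.774597  (= +√(3/5))

√[9·1!3!5!/10! · 1!3!0!6!0!8!] = √(311040)
  +(−1)^0/∏(0,1,3,0,0,5)! = 1/720  (running 1/720)
⟨..|..⟩ = √(311040)·(1/720) = +0.774597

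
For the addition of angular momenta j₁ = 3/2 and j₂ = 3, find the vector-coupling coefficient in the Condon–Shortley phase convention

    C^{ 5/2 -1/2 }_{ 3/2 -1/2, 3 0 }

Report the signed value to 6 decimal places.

triangle: 2!×1!×4!/8! = 48/40320
(j±m)!: 1!×2!×3!×3!×2!×3! = 864
prefactor² = (2J+1)×Δ×N² = 216/35
  k=1: −1/(1!×1!×1!×2!×0!×2!) = -1/4
  k=2: +1/(2!×0!×0!×1!×1!×3!) = 1/12
Σ = -1/6  ⇒  CG² = 216/35×(-1/6)² = 6/35
CG = −√(6/35) = -0.414039

-0.414039  (= −√(6/35))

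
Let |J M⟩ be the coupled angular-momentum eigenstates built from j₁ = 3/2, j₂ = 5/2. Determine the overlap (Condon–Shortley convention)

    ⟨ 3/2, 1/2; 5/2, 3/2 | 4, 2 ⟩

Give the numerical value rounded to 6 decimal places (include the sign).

+0.731925  (= +√(15/28))

triangle: 0!·3!·5!/9! = 720/362880
(j±m)!: 2!·1!·4!·1!·6!·2! = 69120
prefactor² = (2J+1)·Δ·N² = 8640/7
  k=0: +1/(0!·0!·1!·4!·2!·1!) = 1/48
Σ = 1/48  ⇒  CG² = 8640/7·1/48² = 15/28
CG = +√(15/28) = +0.731925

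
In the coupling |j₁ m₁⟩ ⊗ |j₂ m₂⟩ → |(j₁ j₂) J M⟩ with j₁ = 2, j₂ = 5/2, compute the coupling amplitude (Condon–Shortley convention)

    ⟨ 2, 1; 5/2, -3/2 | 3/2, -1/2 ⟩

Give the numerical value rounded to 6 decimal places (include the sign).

√[4·3!1!2!/7! · 3!1!1!4!1!2!] = √(96/35)
  +(−1)^0/∏(0,3,1,1,0,1)! = 1/6  (running 1/6)
  +(−1)^1/∏(1,2,0,0,1,2)! = -1/4  (running -1/12)
⟨..|..⟩ = √(96/35)·(-1/12) = -0.138013

-0.138013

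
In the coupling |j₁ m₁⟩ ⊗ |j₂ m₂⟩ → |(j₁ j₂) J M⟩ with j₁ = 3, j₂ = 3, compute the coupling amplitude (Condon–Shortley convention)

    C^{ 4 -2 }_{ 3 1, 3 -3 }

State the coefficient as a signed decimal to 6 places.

√[9·2!4!4!/11! · 4!2!0!6!2!6!] = √(995328/77)
  +(−1)^0/∏(0,2,2,0,2,4)! = 1/192  (running 1/192)
⟨..|..⟩ = √(995328/77)·(1/192) = +0.592157

+0.592157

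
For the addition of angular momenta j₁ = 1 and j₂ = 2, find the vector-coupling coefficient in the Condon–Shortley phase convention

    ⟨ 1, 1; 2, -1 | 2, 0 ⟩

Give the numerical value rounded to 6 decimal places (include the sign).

+0.707107  (= +√(1/2))

√[5·1!1!3!/6! · 2!0!1!3!2!2!] = √(2)
  +(−1)^0/∏(0,1,0,1,1,2)! = 1/2  (running 1/2)
⟨..|..⟩ = √(2)·(1/2) = +0.707107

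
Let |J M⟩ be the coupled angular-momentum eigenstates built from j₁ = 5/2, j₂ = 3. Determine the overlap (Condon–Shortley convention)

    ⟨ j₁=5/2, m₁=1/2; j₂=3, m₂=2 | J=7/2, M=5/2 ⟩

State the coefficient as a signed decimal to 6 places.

-0.178174  (= −√(2/63))

√[8·2!3!4!/10! · 3!2!5!1!6!1!] = √(4608/7)
  +(−1)^1/∏(1,1,1,4,2,0)! = -1/48  (running -1/48)
  +(−1)^2/∏(2,0,0,3,3,1)! = 1/72  (running -1/144)
⟨..|..⟩ = √(4608/7)·(-1/144) = -0.178174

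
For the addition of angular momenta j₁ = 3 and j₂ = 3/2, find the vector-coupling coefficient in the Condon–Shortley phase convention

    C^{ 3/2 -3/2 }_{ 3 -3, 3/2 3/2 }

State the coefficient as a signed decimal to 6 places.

-0.755929  (= −√(4/7))

j₁+j₂−J=3  J+j₁−j₂=3  J−j₁+j₂=0  j₁+j₂+J+1=7
(j₁±m₁, j₂±m₂, J±M) = (0,6,3,0,0,3)
P² = 5184/7
sum k=3..3:
  [3] −1/36 = -1/36
S = -1/36
C² = P²·S² = 4/7 ; C = -0.755929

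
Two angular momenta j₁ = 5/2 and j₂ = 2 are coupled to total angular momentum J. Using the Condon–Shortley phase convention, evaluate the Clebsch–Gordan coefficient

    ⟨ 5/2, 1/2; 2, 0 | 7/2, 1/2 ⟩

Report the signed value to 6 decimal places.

+√(4/105) ≈ +0.195180

√[8·1!4!3!/9! · 3!2!2!2!4!3!] = √(768/35)
  +(−1)^0/∏(0,1,2,2,2,1)! = 1/8  (running 1/8)
  +(−1)^1/∏(1,0,1,1,3,2)! = -1/12  (running 1/24)
⟨..|..⟩ = √(768/35)·(1/24) = +0.195180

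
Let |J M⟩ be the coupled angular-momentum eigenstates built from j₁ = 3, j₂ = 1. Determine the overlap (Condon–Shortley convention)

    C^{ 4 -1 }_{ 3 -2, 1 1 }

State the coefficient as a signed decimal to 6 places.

+√(3/28) = +0.327327

triangle: 0!·6!·2!/9! = 1440/362880
(j±m)!: 1!·5!·2!·0!·3!·5! = 172800
prefactor² = (2J+1)·Δ·N² = 43200/7
  k=0: +1/(0!·0!·5!·2!·1!·0!) = 1/240
Σ = 1/240  ⇒  CG² = 43200/7·1/240² = 3/28
CG = +√(3/28) = +0.327327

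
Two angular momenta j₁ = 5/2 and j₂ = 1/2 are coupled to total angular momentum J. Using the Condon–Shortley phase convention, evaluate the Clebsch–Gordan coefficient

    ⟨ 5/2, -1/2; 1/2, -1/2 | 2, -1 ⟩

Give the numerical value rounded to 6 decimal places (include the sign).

+0.577350  (= +√(1/3))

triangle: 1!×4!×0!/6! = 24/720
(j±m)!: 2!×3!×0!×1!×1!×3! = 72
prefactor² = (2J+1)×Δ×N² = 12
  k=0: +1/(0!×1!×3!×0!×1!×0!) = 1/6
Σ = 1/6  ⇒  CG² = 12×1/6² = 1/3
CG = +√(1/3) = +0.577350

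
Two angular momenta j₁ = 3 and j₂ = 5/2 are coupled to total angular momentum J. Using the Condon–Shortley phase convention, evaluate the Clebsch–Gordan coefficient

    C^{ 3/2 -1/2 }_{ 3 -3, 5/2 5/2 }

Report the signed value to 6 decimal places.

+√(5/14) ≈ +0.597614

triangle: 4!·2!·1!/8! = 48/40320
(j±m)!: 0!·6!·5!·0!·1!·2! = 172800
prefactor² = (2J+1)·Δ·N² = 5760/7
  k=4: +1/(4!·0!·2!·1!·0!·0!) = 1/48
Σ = 1/48  ⇒  CG² = 5760/7·1/48² = 5/14
CG = +√(5/14) = +0.597614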